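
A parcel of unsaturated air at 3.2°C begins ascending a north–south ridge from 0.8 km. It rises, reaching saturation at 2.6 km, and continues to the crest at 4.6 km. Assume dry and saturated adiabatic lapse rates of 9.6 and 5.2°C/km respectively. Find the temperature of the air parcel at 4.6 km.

-24.48°C

From 800 m to 2600 m (dry): cools by 9.6 × 1.8 = 17.28°C, giving -14.08°C.
From 2600 m to 4600 m (saturated): cools by 5.2 × 2 = 10.4°C, giving -24.48°C.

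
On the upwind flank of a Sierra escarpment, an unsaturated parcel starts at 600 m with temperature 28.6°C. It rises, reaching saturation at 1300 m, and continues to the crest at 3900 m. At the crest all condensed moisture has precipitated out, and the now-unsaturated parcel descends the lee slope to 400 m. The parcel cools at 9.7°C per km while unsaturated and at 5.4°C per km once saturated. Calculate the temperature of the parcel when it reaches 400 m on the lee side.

From 600 m to 1300 m (dry): cools by 9.7 × 0.7 = 6.79°C, giving 21.81°C.
From 1300 m to 3900 m (saturated): cools by 5.4 × 2.6 = 14.04°C, giving 7.77°C.
From 3900 m to 400 m (dry descent): warms by 9.7 × 3.5 = 33.95°C, giving 41.72°C.

41.72°C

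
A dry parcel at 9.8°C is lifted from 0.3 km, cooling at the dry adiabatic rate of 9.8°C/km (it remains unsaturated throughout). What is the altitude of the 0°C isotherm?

Height above start = (9.8 − 0) / 9.8 = 1 km
Altitude = 300 m + 1000 m = 1300 m

1.3 km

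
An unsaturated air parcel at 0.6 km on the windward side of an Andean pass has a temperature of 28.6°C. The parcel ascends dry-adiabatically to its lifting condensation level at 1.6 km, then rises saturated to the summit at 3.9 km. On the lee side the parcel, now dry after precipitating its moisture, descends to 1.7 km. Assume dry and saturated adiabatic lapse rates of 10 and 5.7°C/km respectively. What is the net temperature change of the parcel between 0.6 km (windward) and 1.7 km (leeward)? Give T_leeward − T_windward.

-1.11°C

600–1600 m, dry: Δz = 1 km ⇒ ΔT = -10°C; T = 18.6°C
1600–3900 m, saturated: Δz = 2.3 km ⇒ ΔT = -13.11°C; T = 5.49°C
3900–1700 m, dry descent: Δz = 2.2 km ⇒ ΔT = +22°C; T = 27.49°C
Net change vs windward start: 27.49 − 28.6 = -1.11°C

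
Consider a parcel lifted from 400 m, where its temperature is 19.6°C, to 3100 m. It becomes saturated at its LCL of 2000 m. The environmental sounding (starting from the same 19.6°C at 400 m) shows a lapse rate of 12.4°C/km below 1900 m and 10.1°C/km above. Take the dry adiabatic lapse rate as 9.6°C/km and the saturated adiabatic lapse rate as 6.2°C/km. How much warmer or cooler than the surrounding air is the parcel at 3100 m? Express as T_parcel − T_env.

Parcel:
  400–2000 m, dry: Δz = 1.6 km ⇒ ΔT = -15.36°C; T = 4.24°C
  2000–3100 m, saturated: Δz = 1.1 km ⇒ ΔT = -6.82°C; T = -2.58°C
Environment:
  400–1900 m, environment, lower layer: Δz = 1.5 km ⇒ ΔT = -18.6°C; T = 1°C
  1900–3100 m, environment, upper layer: Δz = 1.2 km ⇒ ΔT = -12.12°C; T = -11.12°C
T_parcel − T_env = -2.58 − (-11.12) = +8.54°C

+8.54°C (parcel warmer than environment)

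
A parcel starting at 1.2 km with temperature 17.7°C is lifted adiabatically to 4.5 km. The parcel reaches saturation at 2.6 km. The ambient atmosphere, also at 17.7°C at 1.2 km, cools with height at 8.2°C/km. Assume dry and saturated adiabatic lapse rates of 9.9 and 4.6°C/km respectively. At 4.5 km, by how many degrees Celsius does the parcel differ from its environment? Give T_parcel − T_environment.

Parcel:
  Dry to 2600 m: -9.9 × 1.4 km = -13.86°C, so T = 3.84°C.
  Saturated to 4500 m: -4.6 × 1.9 km = -8.74°C, so T = -4.9°C.
Environment:
  Environment to 4500 m: -8.2 × 3.3 km = -27.06°C, so T = -9.36°C.
T_parcel − T_env = -4.9 − (-9.36) = +4.46°C

+4.46°C (parcel warmer than environment)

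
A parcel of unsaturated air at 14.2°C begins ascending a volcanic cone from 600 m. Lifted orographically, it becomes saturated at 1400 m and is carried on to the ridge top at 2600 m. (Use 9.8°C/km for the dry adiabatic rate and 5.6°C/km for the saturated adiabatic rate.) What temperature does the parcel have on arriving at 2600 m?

-0.36°C

600–1400 m, dry: Δz = 0.8 km ⇒ ΔT = -7.84°C; T = 6.36°C
1400–2600 m, saturated: Δz = 1.2 km ⇒ ΔT = -6.72°C; T = -0.36°C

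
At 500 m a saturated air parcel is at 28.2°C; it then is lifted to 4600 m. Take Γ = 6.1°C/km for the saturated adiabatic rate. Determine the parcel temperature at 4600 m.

3.19°C

Saturated adiabatic to 4600 m: -6.1 × 4.1 km = -25.01°C, so T = 3.19°C.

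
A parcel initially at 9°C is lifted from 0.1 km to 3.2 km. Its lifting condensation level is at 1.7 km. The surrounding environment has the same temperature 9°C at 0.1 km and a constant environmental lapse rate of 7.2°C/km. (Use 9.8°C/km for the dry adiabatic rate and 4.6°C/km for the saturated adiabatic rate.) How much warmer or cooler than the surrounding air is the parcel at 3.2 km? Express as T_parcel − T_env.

-0.26°C (parcel cooler than environment)

Parcel:
  100–1700 m, dry: Δz = 1.6 km ⇒ ΔT = -15.68°C; T = -6.68°C
  1700–3200 m, saturated: Δz = 1.5 km ⇒ ΔT = -6.9°C; T = -13.58°C
Environment:
  100–3200 m, environment: Δz = 3.1 km ⇒ ΔT = -22.32°C; T = -13.32°C
T_parcel − T_env = -13.58 − (-13.32) = -0.26°C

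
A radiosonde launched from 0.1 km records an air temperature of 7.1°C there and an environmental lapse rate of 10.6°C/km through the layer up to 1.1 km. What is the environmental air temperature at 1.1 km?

Environmental to 1100 m: -10.6 × 1 km = -10.6°C, so T = -3.5°C.

-3.5°C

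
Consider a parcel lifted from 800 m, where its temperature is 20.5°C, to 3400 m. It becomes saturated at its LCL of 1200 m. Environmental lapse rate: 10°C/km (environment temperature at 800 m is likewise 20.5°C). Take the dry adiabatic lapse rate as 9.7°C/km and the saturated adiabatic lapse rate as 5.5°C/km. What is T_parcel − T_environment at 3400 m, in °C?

Parcel:
  Dry to 1200 m: -9.7 × 0.4 km = -3.88°C, so T = 16.62°C.
  Saturated to 3400 m: -5.5 × 2.2 km = -12.1°C, so T = 4.52°C.
Environment:
  Environment to 3400 m: -10 × 2.6 km = -26°C, so T = -5.5°C.
T_parcel − T_env = 4.52 − (-5.5) = +10.02°C

+10.02°C (parcel warmer than environment)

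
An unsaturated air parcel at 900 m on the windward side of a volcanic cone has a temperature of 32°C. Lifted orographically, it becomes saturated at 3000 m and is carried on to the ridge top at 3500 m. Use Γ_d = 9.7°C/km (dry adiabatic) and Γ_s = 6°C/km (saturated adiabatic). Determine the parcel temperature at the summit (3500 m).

900 → 3000 m (dry, 9.7°C/km): ΔT = -9.7 × 2.1 = -20.37°C → T = 11.63°C
3000 → 3500 m (saturated, 6°C/km): ΔT = -6 × 0.5 = -3°C → T = 8.63°C

8.63°C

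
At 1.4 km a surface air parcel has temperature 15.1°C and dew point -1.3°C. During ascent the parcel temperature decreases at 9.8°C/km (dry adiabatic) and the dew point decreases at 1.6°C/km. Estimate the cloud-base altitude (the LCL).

T and T_d converge at 9.8 − 1.6 = 8.2°C per km
Height above start = (15.1 − (-1.3)) / 8.2 = 2 km
LCL altitude = 1400 m + 2000 m = 3400 m

3.4 km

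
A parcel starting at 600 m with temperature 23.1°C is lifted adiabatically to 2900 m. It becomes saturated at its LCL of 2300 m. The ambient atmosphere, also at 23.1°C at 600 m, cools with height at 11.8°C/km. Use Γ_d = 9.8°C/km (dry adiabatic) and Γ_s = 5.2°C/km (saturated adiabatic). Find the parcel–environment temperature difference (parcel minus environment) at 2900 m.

+7.36°C (parcel warmer than environment)

Parcel:
  600–2300 m, dry: Δz = 1.7 km ⇒ ΔT = -16.66°C; T = 6.44°C
  2300–2900 m, saturated: Δz = 0.6 km ⇒ ΔT = -3.12°C; T = 3.32°C
Environment:
  600–2900 m, environment: Δz = 2.3 km ⇒ ΔT = -27.14°C; T = -4.04°C
T_parcel − T_env = 3.32 − (-4.04) = +7.36°C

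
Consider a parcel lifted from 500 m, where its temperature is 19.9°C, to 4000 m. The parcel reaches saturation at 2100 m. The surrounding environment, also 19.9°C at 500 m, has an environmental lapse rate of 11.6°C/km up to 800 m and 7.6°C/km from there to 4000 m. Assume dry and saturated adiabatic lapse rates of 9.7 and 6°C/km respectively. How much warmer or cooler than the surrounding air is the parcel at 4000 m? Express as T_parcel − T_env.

+0.88°C (parcel warmer than environment)

Parcel:
  Dry to 2100 m: -9.7 × 1.6 km = -15.52°C, so T = 4.38°C.
  Saturated to 4000 m: -6 × 1.9 km = -11.4°C, so T = -7.02°C.
Environment:
  Environment, lower layer to 800 m: -11.6 × 0.3 km = -3.48°C, so T = 16.42°C.
  Environment, upper layer to 4000 m: -7.6 × 3.2 km = -24.32°C, so T = -7.9°C.
T_parcel − T_env = -7.02 − (-7.9) = +0.88°C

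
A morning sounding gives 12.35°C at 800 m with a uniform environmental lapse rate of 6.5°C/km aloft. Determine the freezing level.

2700 m

Height above start = (12.35 − 0) / 6.5 = 1.9 km
Altitude = 800 m + 1900 m = 2700 m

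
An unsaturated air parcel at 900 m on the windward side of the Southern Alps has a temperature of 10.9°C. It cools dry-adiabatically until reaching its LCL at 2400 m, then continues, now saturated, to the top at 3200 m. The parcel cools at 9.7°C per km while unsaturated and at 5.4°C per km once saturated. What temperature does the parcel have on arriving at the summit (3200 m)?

-7.97°C

From 900 m to 2400 m (dry): cools by 9.7 × 1.5 = 14.55°C, giving -3.65°C.
From 2400 m to 3200 m (saturated): cools by 5.4 × 0.8 = 4.32°C, giving -7.97°C.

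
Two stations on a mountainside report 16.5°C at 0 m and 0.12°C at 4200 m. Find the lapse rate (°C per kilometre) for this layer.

Γ = −ΔT/Δz = (16.5 − 0.12) / (4200 − 0) m
  = 16.38°C / 4.2 km = 3.9°C/km

3.9°C/km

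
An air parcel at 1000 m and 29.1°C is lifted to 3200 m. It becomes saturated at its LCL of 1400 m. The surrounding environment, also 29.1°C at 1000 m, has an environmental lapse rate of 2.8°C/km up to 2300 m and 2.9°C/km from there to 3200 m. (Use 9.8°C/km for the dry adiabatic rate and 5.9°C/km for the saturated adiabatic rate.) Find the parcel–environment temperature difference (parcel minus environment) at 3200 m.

Parcel:
  1000 → 1400 m (dry, 9.8°C/km): ΔT = -9.8 × 0.4 = -3.92°C → T = 25.18°C
  1400 → 3200 m (saturated, 5.9°C/km): ΔT = -5.9 × 1.8 = -10.62°C → T = 14.56°C
Environment:
  1000 → 2300 m (environment, lower layer, 2.8°C/km): ΔT = -2.8 × 1.3 = -3.64°C → T = 25.46°C
  2300 → 3200 m (environment, upper layer, 2.9°C/km): ΔT = -2.9 × 0.9 = -2.61°C → T = 22.85°C
T_parcel − T_env = 14.56 − 22.85 = -8.29°C

-8.29°C (parcel cooler than environment)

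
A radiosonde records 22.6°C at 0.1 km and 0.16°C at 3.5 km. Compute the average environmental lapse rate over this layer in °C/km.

Γ = −ΔT/Δz = (22.6 − 0.16) / (3500 − 100) m
  = 22.44°C / 3.4 km = 6.6°C/km

6.6°C/km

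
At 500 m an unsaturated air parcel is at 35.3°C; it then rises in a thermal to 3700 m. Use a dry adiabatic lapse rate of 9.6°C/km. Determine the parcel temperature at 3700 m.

4.58°C

From 500 m to 3700 m (dry adiabatic): cools by 9.6 × 3.2 = 30.72°C, giving 4.58°C.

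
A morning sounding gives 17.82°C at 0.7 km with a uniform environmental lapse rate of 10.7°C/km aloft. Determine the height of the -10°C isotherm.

3.3 km

Height above start = (17.82 − (-10)) / 10.7 = 2.6 km
Altitude = 700 m + 2600 m = 3300 m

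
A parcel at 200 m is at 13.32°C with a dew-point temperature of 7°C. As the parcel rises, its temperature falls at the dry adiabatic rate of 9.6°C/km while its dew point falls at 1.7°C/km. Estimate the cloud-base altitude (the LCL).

1000 m

T and T_d converge at 9.6 − 1.7 = 7.9°C per km
Height above start = (13.32 − 7) / 7.9 = 0.8 km
LCL altitude = 200 m + 800 m = 1000 m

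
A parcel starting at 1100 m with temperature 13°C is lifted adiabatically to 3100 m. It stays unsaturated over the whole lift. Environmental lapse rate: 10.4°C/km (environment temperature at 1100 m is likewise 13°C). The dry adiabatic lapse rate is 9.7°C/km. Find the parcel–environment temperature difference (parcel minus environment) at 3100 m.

+1.4°C (parcel warmer than environment)

Parcel:
  Dry to 3100 m: -9.7 × 2 km = -19.4°C, so T = -6.4°C.
Environment:
  Environment to 3100 m: -10.4 × 2 km = -20.8°C, so T = -7.8°C.
T_parcel − T_env = -6.4 − (-7.8) = +1.4°C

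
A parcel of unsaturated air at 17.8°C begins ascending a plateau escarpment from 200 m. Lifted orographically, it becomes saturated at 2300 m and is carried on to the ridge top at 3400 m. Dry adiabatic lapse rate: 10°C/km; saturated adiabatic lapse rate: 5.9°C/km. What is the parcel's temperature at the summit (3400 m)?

From 200 m to 2300 m (dry): cools by 10 × 2.1 = 21°C, giving -3.2°C.
From 2300 m to 3400 m (saturated): cools by 5.9 × 1.1 = 6.49°C, giving -9.69°C.

-9.69°C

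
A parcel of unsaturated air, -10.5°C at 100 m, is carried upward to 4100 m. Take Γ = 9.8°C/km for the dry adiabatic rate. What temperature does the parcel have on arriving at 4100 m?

-49.7°C

100 → 4100 m (dry adiabatic, 9.8°C/km): ΔT = -9.8 × 4 = -39.2°C → T = -49.7°C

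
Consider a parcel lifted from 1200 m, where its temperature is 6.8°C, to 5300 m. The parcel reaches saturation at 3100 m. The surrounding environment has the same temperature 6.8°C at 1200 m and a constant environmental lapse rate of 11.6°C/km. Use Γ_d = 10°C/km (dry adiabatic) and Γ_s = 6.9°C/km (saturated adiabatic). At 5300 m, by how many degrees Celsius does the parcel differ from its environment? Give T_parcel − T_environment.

Parcel:
  Dry to 3100 m: -10 × 1.9 km = -19°C, so T = -12.2°C.
  Saturated to 5300 m: -6.9 × 2.2 km = -15.18°C, so T = -27.38°C.
Environment:
  Environment to 5300 m: -11.6 × 4.1 km = -47.56°C, so T = -40.76°C.
T_parcel − T_env = -27.38 − (-40.76) = +13.38°C

+13.38°C (parcel warmer than environment)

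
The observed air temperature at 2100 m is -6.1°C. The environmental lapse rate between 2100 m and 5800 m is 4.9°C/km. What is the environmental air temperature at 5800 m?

2100 → 5800 m (environmental, 4.9°C/km): ΔT = -4.9 × 3.7 = -18.13°C → T = -24.23°C

-24.23°C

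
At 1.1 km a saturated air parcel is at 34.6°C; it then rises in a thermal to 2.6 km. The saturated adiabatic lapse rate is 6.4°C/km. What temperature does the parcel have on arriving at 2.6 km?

25°C

1100 → 2600 m (saturated adiabatic, 6.4°C/km): ΔT = -6.4 × 1.5 = -9.6°C → T = 25°C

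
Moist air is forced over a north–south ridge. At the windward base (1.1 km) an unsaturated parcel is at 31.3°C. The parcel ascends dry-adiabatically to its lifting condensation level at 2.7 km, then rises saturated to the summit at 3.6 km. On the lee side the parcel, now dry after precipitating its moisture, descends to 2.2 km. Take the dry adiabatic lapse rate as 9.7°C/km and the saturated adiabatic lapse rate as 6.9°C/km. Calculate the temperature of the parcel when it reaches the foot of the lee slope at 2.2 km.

23.15°C

1100–2700 m, dry: Δz = 1.6 km ⇒ ΔT = -15.52°C; T = 15.78°C
2700–3600 m, saturated: Δz = 0.9 km ⇒ ΔT = -6.21°C; T = 9.57°C
3600–2200 m, dry descent: Δz = 1.4 km ⇒ ΔT = +13.58°C; T = 23.15°C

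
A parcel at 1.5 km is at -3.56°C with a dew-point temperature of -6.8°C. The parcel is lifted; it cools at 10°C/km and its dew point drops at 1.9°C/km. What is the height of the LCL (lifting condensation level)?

T and T_d converge at 10 − 1.9 = 8.1°C per km
Height above start = (-3.56 − (-6.8)) / 8.1 = 0.4 km
LCL altitude = 1500 m + 400 m = 1900 m

1.9 km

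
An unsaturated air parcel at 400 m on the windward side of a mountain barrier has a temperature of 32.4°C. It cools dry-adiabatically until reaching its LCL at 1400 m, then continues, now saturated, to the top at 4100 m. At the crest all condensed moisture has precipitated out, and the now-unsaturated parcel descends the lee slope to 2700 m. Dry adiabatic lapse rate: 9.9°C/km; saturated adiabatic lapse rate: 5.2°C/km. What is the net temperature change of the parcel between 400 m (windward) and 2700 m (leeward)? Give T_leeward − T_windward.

400 → 1400 m (dry, 9.9°C/km): ΔT = -9.9 × 1 = -9.9°C → T = 22.5°C
1400 → 4100 m (saturated, 5.2°C/km): ΔT = -5.2 × 2.7 = -14.04°C → T = 8.46°C
4100 → 2700 m (dry descent, 9.9°C/km): ΔT = +9.9 × 1.4 = +13.86°C → T = 22.32°C
Net change vs windward start: 22.32 − 32.4 = -10.08°C

-10.08°C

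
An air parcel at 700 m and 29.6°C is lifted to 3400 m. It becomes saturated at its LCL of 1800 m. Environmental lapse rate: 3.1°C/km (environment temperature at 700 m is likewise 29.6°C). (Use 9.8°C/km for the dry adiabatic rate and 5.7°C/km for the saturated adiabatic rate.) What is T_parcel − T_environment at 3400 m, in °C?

-11.53°C (parcel cooler than environment)

Parcel:
  700 → 1800 m (dry, 9.8°C/km): ΔT = -9.8 × 1.1 = -10.78°C → T = 18.82°C
  1800 → 3400 m (saturated, 5.7°C/km): ΔT = -5.7 × 1.6 = -9.12°C → T = 9.7°C
Environment:
  700 → 3400 m (environment, 3.1°C/km): ΔT = -3.1 × 2.7 = -8.37°C → T = 21.23°C
T_parcel − T_env = 9.7 − 21.23 = -11.53°C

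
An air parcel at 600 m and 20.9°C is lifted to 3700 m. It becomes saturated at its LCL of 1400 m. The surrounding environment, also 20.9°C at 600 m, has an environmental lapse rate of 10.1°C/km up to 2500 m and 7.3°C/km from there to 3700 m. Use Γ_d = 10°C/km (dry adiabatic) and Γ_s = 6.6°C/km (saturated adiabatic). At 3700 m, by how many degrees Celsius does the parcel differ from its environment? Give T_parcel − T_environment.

+4.77°C (parcel warmer than environment)

Parcel:
  Dry to 1400 m: -10 × 0.8 km = -8°C, so T = 12.9°C.
  Saturated to 3700 m: -6.6 × 2.3 km = -15.18°C, so T = -2.28°C.
Environment:
  Environment, lower layer to 2500 m: -10.1 × 1.9 km = -19.19°C, so T = 1.71°C.
  Environment, upper layer to 3700 m: -7.3 × 1.2 km = -8.76°C, so T = -7.05°C.
T_parcel − T_env = -2.28 − (-7.05) = +4.77°C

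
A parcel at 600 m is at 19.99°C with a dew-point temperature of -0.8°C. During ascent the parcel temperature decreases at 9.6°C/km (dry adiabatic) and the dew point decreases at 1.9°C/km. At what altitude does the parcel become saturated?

T and T_d converge at 9.6 − 1.9 = 7.7°C per km
Height above start = (19.99 − (-0.8)) / 7.7 = 2.7 km
LCL altitude = 600 m + 2700 m = 3300 m

3300 m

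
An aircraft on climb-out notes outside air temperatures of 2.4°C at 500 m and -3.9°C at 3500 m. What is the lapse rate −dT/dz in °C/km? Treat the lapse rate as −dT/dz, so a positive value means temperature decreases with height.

Γ = −ΔT/Δz = (2.4 − (-3.9)) / (3500 − 500) m
  = 6.3°C / 3 km = 2.1°C/km

2.1°C/km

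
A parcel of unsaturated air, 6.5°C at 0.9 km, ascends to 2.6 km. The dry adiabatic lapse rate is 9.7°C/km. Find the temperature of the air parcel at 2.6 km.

-9.99°C

900 → 2600 m (dry adiabatic, 9.7°C/km): ΔT = -9.7 × 1.7 = -16.49°C → T = -9.99°C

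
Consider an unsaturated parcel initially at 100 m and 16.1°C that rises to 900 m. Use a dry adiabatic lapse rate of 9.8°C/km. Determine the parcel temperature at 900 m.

From 100 m to 900 m (dry adiabatic): cools by 9.8 × 0.8 = 7.84°C, giving 8.26°C.

8.26°C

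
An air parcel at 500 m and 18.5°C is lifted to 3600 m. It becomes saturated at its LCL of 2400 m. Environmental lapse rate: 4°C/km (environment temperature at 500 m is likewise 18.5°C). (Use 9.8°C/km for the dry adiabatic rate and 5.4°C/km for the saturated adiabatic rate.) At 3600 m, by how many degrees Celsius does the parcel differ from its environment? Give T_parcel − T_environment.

Parcel:
  500–2400 m, dry: Δz = 1.9 km ⇒ ΔT = -18.62°C; T = -0.12°C
  2400–3600 m, saturated: Δz = 1.2 km ⇒ ΔT = -6.48°C; T = -6.6°C
Environment:
  500–3600 m, environment: Δz = 3.1 km ⇒ ΔT = -12.4°C; T = 6.1°C
T_parcel − T_env = -6.6 − 6.1 = -12.7°C

-12.7°C (parcel cooler than environment)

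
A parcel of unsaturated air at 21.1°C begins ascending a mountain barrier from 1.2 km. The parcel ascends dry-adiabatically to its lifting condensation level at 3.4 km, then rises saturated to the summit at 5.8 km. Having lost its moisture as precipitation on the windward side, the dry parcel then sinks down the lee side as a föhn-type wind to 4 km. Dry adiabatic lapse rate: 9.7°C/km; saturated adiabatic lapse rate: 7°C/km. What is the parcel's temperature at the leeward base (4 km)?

1200–3400 m, dry: Δz = 2.2 km ⇒ ΔT = -21.34°C; T = -0.24°C
3400–5800 m, saturated: Δz = 2.4 km ⇒ ΔT = -16.8°C; T = -17.04°C
5800–4000 m, dry descent: Δz = 1.8 km ⇒ ΔT = +17.46°C; T = 0.42°C

0.42°C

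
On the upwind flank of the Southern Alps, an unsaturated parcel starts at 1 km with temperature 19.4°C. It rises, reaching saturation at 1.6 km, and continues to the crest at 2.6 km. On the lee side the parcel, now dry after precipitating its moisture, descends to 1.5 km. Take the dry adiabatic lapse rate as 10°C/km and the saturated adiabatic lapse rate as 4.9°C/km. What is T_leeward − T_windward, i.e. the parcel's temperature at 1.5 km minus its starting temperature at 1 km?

From 1000 m to 1600 m (dry): cools by 10 × 0.6 = 6°C, giving 13.4°C.
From 1600 m to 2600 m (saturated): cools by 4.9 × 1 = 4.9°C, giving 8.5°C.
From 2600 m to 1500 m (dry descent): warms by 10 × 1.1 = 11°C, giving 19.5°C.
Net change vs windward start: 19.5 − 19.4 = +0.1°C

+0.1°C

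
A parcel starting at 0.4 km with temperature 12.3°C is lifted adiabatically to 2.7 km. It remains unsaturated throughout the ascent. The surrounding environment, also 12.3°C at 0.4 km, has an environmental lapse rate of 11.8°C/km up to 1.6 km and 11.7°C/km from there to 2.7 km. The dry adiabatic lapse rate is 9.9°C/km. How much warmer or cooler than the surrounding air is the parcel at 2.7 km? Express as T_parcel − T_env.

Parcel:
  Dry to 2700 m: -9.9 × 2.3 km = -22.77°C, so T = -10.47°C.
Environment:
  Environment, lower layer to 1600 m: -11.8 × 1.2 km = -14.16°C, so T = -1.86°C.
  Environment, upper layer to 2700 m: -11.7 × 1.1 km = -12.87°C, so T = -14.73°C.
T_parcel − T_env = -10.47 − (-14.73) = +4.26°C

+4.26°C (parcel warmer than environment)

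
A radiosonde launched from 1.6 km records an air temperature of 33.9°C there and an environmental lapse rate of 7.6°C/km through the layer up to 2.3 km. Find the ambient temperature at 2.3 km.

Environmental to 2300 m: -7.6 × 0.7 km = -5.32°C, so T = 28.58°C.

28.58°C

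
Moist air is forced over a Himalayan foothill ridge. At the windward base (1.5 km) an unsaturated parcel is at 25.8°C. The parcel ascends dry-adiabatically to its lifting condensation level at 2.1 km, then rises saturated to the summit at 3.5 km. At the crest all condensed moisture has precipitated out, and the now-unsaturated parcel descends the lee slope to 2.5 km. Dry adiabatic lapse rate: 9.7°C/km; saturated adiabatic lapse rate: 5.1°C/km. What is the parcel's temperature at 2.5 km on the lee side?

1500–2100 m, dry: Δz = 0.6 km ⇒ ΔT = -5.82°C; T = 19.98°C
2100–3500 m, saturated: Δz = 1.4 km ⇒ ΔT = -7.14°C; T = 12.84°C
3500–2500 m, dry descent: Δz = 1 km ⇒ ΔT = +9.7°C; T = 22.54°C

22.54°C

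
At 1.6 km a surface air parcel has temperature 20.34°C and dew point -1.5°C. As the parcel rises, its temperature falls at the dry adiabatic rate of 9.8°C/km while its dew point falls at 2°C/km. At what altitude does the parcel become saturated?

T and T_d converge at 9.8 − 2 = 7.8°C per km
Height above start = (20.34 − (-1.5)) / 7.8 = 2.8 km
LCL altitude = 1600 m + 2800 m = 4400 m

4.4 km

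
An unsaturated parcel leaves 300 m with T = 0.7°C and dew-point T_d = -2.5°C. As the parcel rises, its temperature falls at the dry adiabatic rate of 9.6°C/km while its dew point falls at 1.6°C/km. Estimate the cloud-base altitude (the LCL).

700 m

T and T_d converge at 9.6 − 1.6 = 8°C per km
Height above start = (0.7 − (-2.5)) / 8 = 0.4 km
LCL altitude = 300 m + 400 m = 700 m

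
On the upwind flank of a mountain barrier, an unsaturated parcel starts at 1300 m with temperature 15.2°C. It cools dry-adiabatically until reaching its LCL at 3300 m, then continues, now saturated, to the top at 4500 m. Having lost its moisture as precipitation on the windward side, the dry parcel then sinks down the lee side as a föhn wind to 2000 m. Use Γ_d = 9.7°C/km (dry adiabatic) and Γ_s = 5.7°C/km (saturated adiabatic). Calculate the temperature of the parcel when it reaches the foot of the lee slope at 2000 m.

1300 → 3300 m (dry, 9.7°C/km): ΔT = -9.7 × 2 = -19.4°C → T = -4.2°C
3300 → 4500 m (saturated, 5.7°C/km): ΔT = -5.7 × 1.2 = -6.84°C → T = -11.04°C
4500 → 2000 m (dry descent, 9.7°C/km): ΔT = +9.7 × 2.5 = +24.25°C → T = 13.21°C

13.21°C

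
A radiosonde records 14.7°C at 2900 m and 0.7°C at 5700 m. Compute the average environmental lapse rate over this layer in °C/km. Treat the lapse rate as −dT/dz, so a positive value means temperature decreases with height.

5°C/km

Γ = −ΔT/Δz = (14.7 − 0.7) / (5700 − 2900) m
  = 14°C / 2.8 km = 5°C/km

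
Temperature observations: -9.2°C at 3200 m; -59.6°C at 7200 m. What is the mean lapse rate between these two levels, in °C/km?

12.6°C/km

Γ = −ΔT/Δz = (-9.2 − (-59.6)) / (7200 − 3200) m
  = 50.4°C / 4 km = 12.6°C/km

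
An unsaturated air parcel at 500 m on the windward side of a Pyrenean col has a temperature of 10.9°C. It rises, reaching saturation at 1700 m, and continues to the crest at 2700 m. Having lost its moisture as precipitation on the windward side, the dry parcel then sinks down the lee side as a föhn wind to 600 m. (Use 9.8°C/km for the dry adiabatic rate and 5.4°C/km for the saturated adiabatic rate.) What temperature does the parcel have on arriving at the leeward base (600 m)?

14.32°C

Dry to 1700 m: -9.8 × 1.2 km = -11.76°C, so T = -0.86°C.
Saturated to 2700 m: -5.4 × 1 km = -5.4°C, so T = -6.26°C.
Dry descent to 600 m: +9.8 × 2.1 km = +20.58°C, so T = 14.32°C.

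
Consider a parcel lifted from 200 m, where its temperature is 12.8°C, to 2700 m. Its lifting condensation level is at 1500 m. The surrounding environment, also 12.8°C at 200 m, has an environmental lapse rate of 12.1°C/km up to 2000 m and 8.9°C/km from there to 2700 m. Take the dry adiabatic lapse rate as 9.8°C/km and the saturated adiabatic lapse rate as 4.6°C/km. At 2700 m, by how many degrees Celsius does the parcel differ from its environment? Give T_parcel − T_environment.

Parcel:
  Dry to 1500 m: -9.8 × 1.3 km = -12.74°C, so T = 0.06°C.
  Saturated to 2700 m: -4.6 × 1.2 km = -5.52°C, so T = -5.46°C.
Environment:
  Environment, lower layer to 2000 m: -12.1 × 1.8 km = -21.78°C, so T = -8.98°C.
  Environment, upper layer to 2700 m: -8.9 × 0.7 km = -6.23°C, so T = -15.21°C.
T_parcel − T_env = -5.46 − (-15.21) = +9.75°C

+9.75°C (parcel warmer than environment)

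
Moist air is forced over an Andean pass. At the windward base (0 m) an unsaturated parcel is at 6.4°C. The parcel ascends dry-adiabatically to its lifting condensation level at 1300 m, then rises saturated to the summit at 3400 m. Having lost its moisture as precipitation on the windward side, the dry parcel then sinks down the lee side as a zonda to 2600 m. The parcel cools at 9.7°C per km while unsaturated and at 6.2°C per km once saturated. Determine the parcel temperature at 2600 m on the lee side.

-11.47°C

0–1300 m, dry: Δz = 1.3 km ⇒ ΔT = -12.61°C; T = -6.21°C
1300–3400 m, saturated: Δz = 2.1 km ⇒ ΔT = -13.02°C; T = -19.23°C
3400–2600 m, dry descent: Δz = 0.8 km ⇒ ΔT = +7.76°C; T = -11.47°C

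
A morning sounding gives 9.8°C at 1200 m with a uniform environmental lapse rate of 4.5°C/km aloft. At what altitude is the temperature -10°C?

5600 m

Height above start = (9.8 − (-10)) / 4.5 = 4.4 km
Altitude = 1200 m + 4400 m = 5600 m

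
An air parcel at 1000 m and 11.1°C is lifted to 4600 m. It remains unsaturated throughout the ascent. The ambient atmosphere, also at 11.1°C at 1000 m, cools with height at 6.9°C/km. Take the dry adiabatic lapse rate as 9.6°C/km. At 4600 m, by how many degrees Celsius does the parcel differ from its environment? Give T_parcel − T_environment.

Parcel:
  Dry to 4600 m: -9.6 × 3.6 km = -34.56°C, so T = -23.46°C.
Environment:
  Environment to 4600 m: -6.9 × 3.6 km = -24.84°C, so T = -13.74°C.
T_parcel − T_env = -23.46 − (-13.74) = -9.72°C

-9.72°C (parcel cooler than environment)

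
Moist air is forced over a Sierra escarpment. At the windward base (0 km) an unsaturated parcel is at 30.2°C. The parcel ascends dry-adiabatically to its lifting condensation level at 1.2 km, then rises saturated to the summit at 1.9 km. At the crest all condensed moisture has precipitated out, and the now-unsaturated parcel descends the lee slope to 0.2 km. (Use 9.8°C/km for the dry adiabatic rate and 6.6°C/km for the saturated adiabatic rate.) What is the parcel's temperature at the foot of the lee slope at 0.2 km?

30.48°C

From 0 m to 1200 m (dry): cools by 9.8 × 1.2 = 11.76°C, giving 18.44°C.
From 1200 m to 1900 m (saturated): cools by 6.6 × 0.7 = 4.62°C, giving 13.82°C.
From 1900 m to 200 m (dry descent): warms by 9.8 × 1.7 = 16.66°C, giving 30.48°C.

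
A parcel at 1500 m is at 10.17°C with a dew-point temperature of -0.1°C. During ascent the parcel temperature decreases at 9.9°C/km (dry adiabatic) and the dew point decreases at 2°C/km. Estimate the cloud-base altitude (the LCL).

2800 m

T and T_d converge at 9.9 − 2 = 7.9°C per km
Height above start = (10.17 − (-0.1)) / 7.9 = 1.3 km
LCL altitude = 1500 m + 1300 m = 2800 m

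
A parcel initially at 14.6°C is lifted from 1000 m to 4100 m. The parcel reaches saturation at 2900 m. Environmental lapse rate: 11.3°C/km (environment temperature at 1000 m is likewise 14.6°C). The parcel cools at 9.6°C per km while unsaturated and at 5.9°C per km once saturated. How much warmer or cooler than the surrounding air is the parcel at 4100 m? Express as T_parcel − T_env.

+9.71°C (parcel warmer than environment)

Parcel:
  From 1000 m to 2900 m (dry): cools by 9.6 × 1.9 = 18.24°C, giving -3.64°C.
  From 2900 m to 4100 m (saturated): cools by 5.9 × 1.2 = 7.08°C, giving -10.72°C.
Environment:
  From 1000 m to 4100 m (environment): cools by 11.3 × 3.1 = 35.03°C, giving -20.43°C.
T_parcel − T_env = -10.72 − (-20.43) = +9.71°C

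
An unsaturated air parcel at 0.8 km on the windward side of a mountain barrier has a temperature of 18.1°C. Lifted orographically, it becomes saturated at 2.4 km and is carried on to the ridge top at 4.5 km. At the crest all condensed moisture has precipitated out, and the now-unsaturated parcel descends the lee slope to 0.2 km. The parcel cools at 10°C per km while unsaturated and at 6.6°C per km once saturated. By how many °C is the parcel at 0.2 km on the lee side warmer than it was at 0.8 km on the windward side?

Dry to 2400 m: -10 × 1.6 km = -16°C, so T = 2.1°C.
Saturated to 4500 m: -6.6 × 2.1 km = -13.86°C, so T = -11.76°C.
Dry descent to 200 m: +10 × 4.3 km = +43°C, so T = 31.24°C.
Net change vs windward start: 31.24 − 18.1 = +13.14°C

+13.14°C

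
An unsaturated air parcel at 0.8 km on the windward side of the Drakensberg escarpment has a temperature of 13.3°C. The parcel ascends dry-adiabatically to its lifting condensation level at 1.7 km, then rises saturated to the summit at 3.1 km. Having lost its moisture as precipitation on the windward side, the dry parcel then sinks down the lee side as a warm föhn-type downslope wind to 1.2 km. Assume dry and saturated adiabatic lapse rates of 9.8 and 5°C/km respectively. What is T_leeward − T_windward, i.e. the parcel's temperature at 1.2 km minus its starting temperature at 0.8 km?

800 → 1700 m (dry, 9.8°C/km): ΔT = -9.8 × 0.9 = -8.82°C → T = 4.48°C
1700 → 3100 m (saturated, 5°C/km): ΔT = -5 × 1.4 = -7°C → T = -2.52°C
3100 → 1200 m (dry descent, 9.8°C/km): ΔT = +9.8 × 1.9 = +18.62°C → T = 16.1°C
Net change vs windward start: 16.1 − 13.3 = +2.8°C

+2.8°C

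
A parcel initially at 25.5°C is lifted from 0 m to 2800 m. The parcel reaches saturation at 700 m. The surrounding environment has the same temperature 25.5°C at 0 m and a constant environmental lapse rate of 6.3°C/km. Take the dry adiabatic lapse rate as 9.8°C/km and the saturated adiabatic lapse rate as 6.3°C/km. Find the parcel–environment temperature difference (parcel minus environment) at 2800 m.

Parcel:
  0–700 m, dry: Δz = 0.7 km ⇒ ΔT = -6.86°C; T = 18.64°C
  700–2800 m, saturated: Δz = 2.1 km ⇒ ΔT = -13.23°C; T = 5.41°C
Environment:
  0–2800 m, environment: Δz = 2.8 km ⇒ ΔT = -17.64°C; T = 7.86°C
T_parcel − T_env = 5.41 − 7.86 = -2.45°C

-2.45°C (parcel cooler than environment)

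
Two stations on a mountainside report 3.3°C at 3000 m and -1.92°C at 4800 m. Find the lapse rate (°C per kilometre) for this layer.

Γ = −ΔT/Δz = (3.3 − (-1.92)) / (4800 − 3000) m
  = 5.22°C / 1.8 km = 2.9°C/km

2.9°C/km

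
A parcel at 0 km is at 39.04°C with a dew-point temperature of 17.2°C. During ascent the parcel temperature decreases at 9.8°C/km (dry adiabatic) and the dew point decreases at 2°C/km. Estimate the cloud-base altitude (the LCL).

2.8 km

T and T_d converge at 9.8 − 2 = 7.8°C per km
Height above start = (39.04 − 17.2) / 7.8 = 2.8 km
LCL altitude = 0 m + 2800 m = 2800 m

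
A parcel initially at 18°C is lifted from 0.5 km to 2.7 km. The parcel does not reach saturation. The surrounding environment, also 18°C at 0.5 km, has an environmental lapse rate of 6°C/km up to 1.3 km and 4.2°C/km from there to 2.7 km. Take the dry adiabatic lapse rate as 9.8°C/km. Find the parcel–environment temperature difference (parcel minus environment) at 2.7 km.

-10.88°C (parcel cooler than environment)

Parcel:
  500 → 2700 m (dry, 9.8°C/km): ΔT = -9.8 × 2.2 = -21.56°C → T = -3.56°C
Environment:
  500 → 1300 m (environment, lower layer, 6°C/km): ΔT = -6 × 0.8 = -4.8°C → T = 13.2°C
  1300 → 2700 m (environment, upper layer, 4.2°C/km): ΔT = -4.2 × 1.4 = -5.88°C → T = 7.32°C
T_parcel − T_env = -3.56 − 7.32 = -10.88°C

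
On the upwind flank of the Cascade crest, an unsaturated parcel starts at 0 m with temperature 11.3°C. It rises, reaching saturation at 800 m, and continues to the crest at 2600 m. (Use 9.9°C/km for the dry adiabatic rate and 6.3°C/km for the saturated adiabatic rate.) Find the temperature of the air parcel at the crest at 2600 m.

0–800 m, dry: Δz = 0.8 km ⇒ ΔT = -7.92°C; T = 3.38°C
800–2600 m, saturated: Δz = 1.8 km ⇒ ΔT = -11.34°C; T = -7.96°C

-7.96°C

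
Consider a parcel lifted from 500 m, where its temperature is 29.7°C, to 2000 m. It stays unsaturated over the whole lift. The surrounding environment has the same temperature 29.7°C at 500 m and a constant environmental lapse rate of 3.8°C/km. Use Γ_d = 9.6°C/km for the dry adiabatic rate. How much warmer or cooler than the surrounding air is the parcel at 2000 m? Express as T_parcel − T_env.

Parcel:
  Dry to 2000 m: -9.6 × 1.5 km = -14.4°C, so T = 15.3°C.
Environment:
  Environment to 2000 m: -3.8 × 1.5 km = -5.7°C, so T = 24°C.
T_parcel − T_env = 15.3 − 24 = -8.7°C

-8.7°C (parcel cooler than environment)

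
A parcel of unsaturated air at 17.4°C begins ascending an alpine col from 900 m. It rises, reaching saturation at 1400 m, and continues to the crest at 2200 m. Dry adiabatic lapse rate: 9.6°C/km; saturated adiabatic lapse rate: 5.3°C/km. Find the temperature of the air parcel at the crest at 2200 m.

8.36°C

From 900 m to 1400 m (dry): cools by 9.6 × 0.5 = 4.8°C, giving 12.6°C.
From 1400 m to 2200 m (saturated): cools by 5.3 × 0.8 = 4.24°C, giving 8.36°C.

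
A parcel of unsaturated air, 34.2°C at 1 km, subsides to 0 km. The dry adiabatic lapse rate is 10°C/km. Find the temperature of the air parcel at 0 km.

1000 → 0 m (dry adiabatic, 10°C/km): ΔT = +10 × 1 = +10°C → T = 44.2°C

44.2°C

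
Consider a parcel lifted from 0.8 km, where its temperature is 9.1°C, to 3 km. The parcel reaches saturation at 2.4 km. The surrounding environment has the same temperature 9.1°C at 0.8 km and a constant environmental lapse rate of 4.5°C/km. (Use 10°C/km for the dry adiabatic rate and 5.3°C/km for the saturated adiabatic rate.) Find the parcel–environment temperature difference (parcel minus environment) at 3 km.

Parcel:
  800–2400 m, dry: Δz = 1.6 km ⇒ ΔT = -16°C; T = -6.9°C
  2400–3000 m, saturated: Δz = 0.6 km ⇒ ΔT = -3.18°C; T = -10.08°C
Environment:
  800–3000 m, environment: Δz = 2.2 km ⇒ ΔT = -9.9°C; T = -0.8°C
T_parcel − T_env = -10.08 − (-0.8) = -9.28°C

-9.28°C (parcel cooler than environment)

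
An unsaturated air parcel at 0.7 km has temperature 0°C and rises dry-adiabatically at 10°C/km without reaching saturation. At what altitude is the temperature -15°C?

Height above start = (0 − (-15)) / 10 = 1.5 km
Altitude = 700 m + 1500 m = 2200 m

2.2 km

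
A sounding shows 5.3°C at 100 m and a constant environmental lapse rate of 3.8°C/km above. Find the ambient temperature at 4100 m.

-9.9°C

100–4100 m, environmental: Δz = 4 km ⇒ ΔT = -15.2°C; T = -9.9°C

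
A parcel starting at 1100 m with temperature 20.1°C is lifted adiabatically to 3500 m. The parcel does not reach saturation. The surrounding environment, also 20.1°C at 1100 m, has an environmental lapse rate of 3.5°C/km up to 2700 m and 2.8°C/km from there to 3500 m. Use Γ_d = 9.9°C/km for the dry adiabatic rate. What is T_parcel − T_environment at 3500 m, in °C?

-15.92°C (parcel cooler than environment)

Parcel:
  1100–3500 m, dry: Δz = 2.4 km ⇒ ΔT = -23.76°C; T = -3.66°C
Environment:
  1100–2700 m, environment, lower layer: Δz = 1.6 km ⇒ ΔT = -5.6°C; T = 14.5°C
  2700–3500 m, environment, upper layer: Δz = 0.8 km ⇒ ΔT = -2.24°C; T = 12.26°C
T_parcel − T_env = -3.66 − 12.26 = -15.92°C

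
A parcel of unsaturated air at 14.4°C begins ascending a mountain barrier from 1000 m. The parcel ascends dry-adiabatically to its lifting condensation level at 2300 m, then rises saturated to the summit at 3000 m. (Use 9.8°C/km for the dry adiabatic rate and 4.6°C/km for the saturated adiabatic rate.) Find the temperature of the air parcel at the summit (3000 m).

From 1000 m to 2300 m (dry): cools by 9.8 × 1.3 = 12.74°C, giving 1.66°C.
From 2300 m to 3000 m (saturated): cools by 4.6 × 0.7 = 3.22°C, giving -1.56°C.

-1.56°C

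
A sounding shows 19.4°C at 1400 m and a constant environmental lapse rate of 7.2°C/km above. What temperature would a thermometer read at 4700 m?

Environmental to 4700 m: -7.2 × 3.3 km = -23.76°C, so T = -4.36°C.

-4.36°C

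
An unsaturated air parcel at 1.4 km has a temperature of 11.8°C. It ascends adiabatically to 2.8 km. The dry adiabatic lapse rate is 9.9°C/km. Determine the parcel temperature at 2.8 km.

-2.06°C

Dry adiabatic to 2800 m: -9.9 × 1.4 km = -13.86°C, so T = -2.06°C.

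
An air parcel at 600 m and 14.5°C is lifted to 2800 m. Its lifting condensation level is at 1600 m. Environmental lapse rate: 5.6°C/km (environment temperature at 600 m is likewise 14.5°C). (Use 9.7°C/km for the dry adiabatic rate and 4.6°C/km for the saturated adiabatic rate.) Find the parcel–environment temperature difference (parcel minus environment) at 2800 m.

-2.9°C (parcel cooler than environment)

Parcel:
  600–1600 m, dry: Δz = 1 km ⇒ ΔT = -9.7°C; T = 4.8°C
  1600–2800 m, saturated: Δz = 1.2 km ⇒ ΔT = -5.52°C; T = -0.72°C
Environment:
  600–2800 m, environment: Δz = 2.2 km ⇒ ΔT = -12.32°C; T = 2.18°C
T_parcel − T_env = -0.72 − 2.18 = -2.9°C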